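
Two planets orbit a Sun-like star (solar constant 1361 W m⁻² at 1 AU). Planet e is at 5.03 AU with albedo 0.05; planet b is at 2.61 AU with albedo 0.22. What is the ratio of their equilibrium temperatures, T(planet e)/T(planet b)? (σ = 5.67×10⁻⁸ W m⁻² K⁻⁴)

T_eq = [S₀(1−A)/(4σd²)]^(1/4), so T ∝ (1−A)^(1/4) / √d.
T₁ = [1361×0.95/(4×5.67×10⁻⁸×5.03²)]^(1/4) = 122.52 K.
T₂ = [1361×0.78/(4×5.67×10⁻⁸×2.61²)]^(1/4) = 161.90 K.

T₁/T₂ ≈ 0.757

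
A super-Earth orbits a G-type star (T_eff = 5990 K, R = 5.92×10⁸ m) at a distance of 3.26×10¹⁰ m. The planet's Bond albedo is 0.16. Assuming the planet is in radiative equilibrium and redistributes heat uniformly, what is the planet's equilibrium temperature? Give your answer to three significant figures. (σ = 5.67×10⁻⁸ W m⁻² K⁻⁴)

L = 4πR_⋆²σT_⋆⁴ = 4π(5.92×10⁸)² × 5.67×10⁻⁸ × (5990)⁴ = 3.21×10²⁶ W.
S = L/(4πd²) = 2.41×10⁴ W m⁻².
Energy balance: absorbed = emitted ⇒ πR²·S(1−A) = 4πR²·σT_eq⁴, so T_eq⁴ = S(1−A)/(4σ).
T_eq = [2.41×10⁴ × 0.84 / (4 × 5.67×10⁻⁸)]^(1/4) = (8.92×10¹⁰)^(1/4) = 546 K.

T_eq ≈ 546 K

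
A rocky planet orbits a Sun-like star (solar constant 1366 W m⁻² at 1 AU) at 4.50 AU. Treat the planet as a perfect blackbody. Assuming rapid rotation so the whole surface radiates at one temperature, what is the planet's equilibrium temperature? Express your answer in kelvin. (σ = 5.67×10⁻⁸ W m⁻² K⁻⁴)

T_eq ≈ 131 K

Flux at 4.50 AU: S = 1366/4.50² = 67.5 W m⁻².
Energy balance: absorbed = emitted ⇒ πR²·S(1−A) = 4πR²·σT_eq⁴, so T_eq⁴ = S(1−A)/(4σ).
T_eq = [67.5 × 1.00 / (4 × 5.67×10⁻⁸)]^(1/4) = (2.97×10⁸)^(1/4) = 131 K.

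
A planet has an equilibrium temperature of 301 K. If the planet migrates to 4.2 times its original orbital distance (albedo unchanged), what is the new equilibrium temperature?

T_eq ∝ L^(1/4) · d^(−1/2).
T′ = 301 / 4.2^(1/2) = 147 K.

T_eq ≈ 147 K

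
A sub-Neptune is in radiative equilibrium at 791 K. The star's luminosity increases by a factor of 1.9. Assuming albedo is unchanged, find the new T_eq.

T_eq ∝ L^(1/4) · d^(−1/2).
T′ = 791 × 1.9^(1/4) = 929 K.

T_eq ≈ 929 K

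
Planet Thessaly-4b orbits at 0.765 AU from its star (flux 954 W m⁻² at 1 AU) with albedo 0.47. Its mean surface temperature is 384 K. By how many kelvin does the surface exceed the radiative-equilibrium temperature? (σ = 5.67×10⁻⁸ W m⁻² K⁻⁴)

ΔT ≈ 135.6 K

S = 954/0.765² = 1630 W m⁻².
T_eq = [S(1−A)/(4σ)]^(1/4) = [1630×0.53/(4×5.67×10⁻⁸)]^(1/4) = 248.4 K.
ΔT = T_surf − T_eq = 384 − 248.4.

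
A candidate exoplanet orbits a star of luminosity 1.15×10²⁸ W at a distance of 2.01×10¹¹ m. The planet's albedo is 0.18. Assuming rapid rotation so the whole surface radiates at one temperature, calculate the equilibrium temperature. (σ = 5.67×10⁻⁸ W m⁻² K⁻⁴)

Flux: S = L/(4πd²) = 1.15×10²⁸/(4π×(2.01×10¹¹)²) = 2.27×10⁴ W m⁻².
Energy balance: absorbed = emitted ⇒ πR²·S(1−A) = 4πR²·σT_eq⁴, so T_eq⁴ = S(1−A)/(4σ).
T_eq = [2.27×10⁴ × 0.82 / (4 × 5.67×10⁻⁸)]^(1/4) = (8.19×10¹⁰)^(1/4) = 535 K.

T_eq ≈ 535 K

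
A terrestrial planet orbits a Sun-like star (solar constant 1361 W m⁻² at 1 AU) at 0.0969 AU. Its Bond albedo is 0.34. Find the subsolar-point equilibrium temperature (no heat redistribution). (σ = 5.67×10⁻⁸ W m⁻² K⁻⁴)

T_ss ≈ 1140 K

Flux at 0.0969 AU: S = 1361/0.0969² = 1.45×10⁵ W m⁻².
At the subsolar point the surface absorbs S(1−A) and emits σT⁴ per unit area — no factor of 4, since only the local patch is in balance.
T = [1.45×10⁵ × 0.66 / 5.67×10⁻⁸]^(1/4) = (1.69×10¹²)^(1/4) = 1140 K.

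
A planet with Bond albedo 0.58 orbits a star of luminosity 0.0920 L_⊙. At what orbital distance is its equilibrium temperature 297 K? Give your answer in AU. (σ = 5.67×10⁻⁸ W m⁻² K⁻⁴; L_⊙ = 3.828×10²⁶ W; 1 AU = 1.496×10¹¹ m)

d ≈ 0.173 AU

L = 0.0920 × 3.828×10²⁶ = 3.52×10²⁵ W.
From T_eq⁴ = L(1−A)/(16πσd²): d = √[L(1−A)/(16πσT_eq⁴)].
d = √[3.52×10²⁵ × 0.42 / (16π × 5.67×10⁻⁸ × (297)⁴)] = 2.58×10¹⁰ m = 0.173 AU.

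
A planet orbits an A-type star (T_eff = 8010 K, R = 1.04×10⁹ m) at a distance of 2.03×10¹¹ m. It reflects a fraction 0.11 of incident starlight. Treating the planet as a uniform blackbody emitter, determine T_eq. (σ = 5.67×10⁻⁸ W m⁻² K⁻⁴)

L = 4πR_⋆²σT_⋆⁴ = 4π(1.04×10⁹)² × 5.67×10⁻⁸ × (8010)⁴ = 3.17×10²⁷ W.
S = L/(4πd²) = 6130 W m⁻².
Energy balance: absorbed = emitted ⇒ πR²·S(1−A) = 4πR²·σT_eq⁴, so T_eq⁴ = S(1−A)/(4σ).
T_eq = [6130 × 0.89 / (4 × 5.67×10⁻⁸)]^(1/4) = (2.40×10¹⁰)^(1/4) = 394 K.

T_eq ≈ 394 K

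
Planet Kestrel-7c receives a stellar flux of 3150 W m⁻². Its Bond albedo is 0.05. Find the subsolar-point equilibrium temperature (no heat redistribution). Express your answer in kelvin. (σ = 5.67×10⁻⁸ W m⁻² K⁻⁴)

At the subsolar point the surface absorbs S(1−A) and emits σT⁴ per unit area — no factor of 4, since only the local patch is in balance.
T = [3150 × 0.95 / 5.67×10⁻⁸]^(1/4) = (5.28×10¹⁰)^(1/4) = 479 K.

T_ss ≈ 479 K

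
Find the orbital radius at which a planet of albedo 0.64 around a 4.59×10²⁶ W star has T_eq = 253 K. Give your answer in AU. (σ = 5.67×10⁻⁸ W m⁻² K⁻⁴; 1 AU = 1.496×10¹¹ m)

From T_eq⁴ = L(1−A)/(16πσd²): d = √[L(1−A)/(16πσT_eq⁴)].
d = √[4.59×10²⁶ × 0.36 / (16π × 5.67×10⁻⁸ × (253)⁴)] = 1.19×10¹¹ m = 0.795 AU.

d ≈ 0.795 AU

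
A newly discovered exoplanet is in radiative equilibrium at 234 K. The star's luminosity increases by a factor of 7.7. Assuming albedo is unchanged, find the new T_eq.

T_eq ∝ L^(1/4) · d^(−1/2).
T′ = 234 × 7.7^(1/4) = 390 K.

T_eq ≈ 390 K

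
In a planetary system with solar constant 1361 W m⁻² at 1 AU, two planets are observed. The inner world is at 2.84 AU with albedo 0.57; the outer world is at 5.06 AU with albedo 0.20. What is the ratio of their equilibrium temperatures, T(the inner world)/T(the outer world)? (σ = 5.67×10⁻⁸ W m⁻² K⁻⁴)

T₁/T₂ ≈ 1.143

T_eq = [S₀(1−A)/(4σd²)]^(1/4), so T ∝ (1−A)^(1/4) / √d.
T₁ = [1361×0.43/(4×5.67×10⁻⁸×2.84²)]^(1/4) = 133.74 K.
T₂ = [1361×0.80/(4×5.67×10⁻⁸×5.06²)]^(1/4) = 117.02 K.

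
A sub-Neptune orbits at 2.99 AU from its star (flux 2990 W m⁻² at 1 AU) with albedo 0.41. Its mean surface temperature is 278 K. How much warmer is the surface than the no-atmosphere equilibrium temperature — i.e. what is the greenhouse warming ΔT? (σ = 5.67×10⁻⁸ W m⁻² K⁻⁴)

S = 2990/2.99² = 334.4 W m⁻².
T_eq = [S(1−A)/(4σ)]^(1/4) = [334.4×0.59/(4×5.67×10⁻⁸)]^(1/4) = 171.7 K.
ΔT = T_surf − T_eq = 278 − 171.7.

ΔT ≈ 106.3 K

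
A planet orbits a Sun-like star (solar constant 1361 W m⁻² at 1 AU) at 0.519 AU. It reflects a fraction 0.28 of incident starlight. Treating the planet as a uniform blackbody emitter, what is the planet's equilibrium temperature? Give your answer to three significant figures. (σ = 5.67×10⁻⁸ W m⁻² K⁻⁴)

T_eq ≈ 356 K

Flux at 0.519 AU: S = 1361/0.519² = 5050 W m⁻².
Energy balance: absorbed = emitted ⇒ πR²·S(1−A) = 4πR²·σT_eq⁴, so T_eq⁴ = S(1−A)/(4σ).
T_eq = [5050 × 0.72 / (4 × 5.67×10⁻⁸)]^(1/4) = (1.60×10¹⁰)^(1/4) = 356 K.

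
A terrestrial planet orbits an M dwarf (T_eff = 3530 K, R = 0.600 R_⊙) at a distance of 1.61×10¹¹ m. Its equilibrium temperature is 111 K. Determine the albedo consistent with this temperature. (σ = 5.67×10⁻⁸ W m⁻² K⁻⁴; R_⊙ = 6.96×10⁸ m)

A ≈ 0.42

R_⋆ = 0.600 × 6.96×10⁸ = 4.18×10⁸ m.
L = 4πR_⋆²σT_⋆⁴ = 4π(4.18×10⁸)² × 5.67×10⁻⁸ × (3530)⁴ = 1.93×10²⁵ W.
S = L/(4πd²) = 59.2 W m⁻².
From T_eq⁴ = S(1−A)/(4σ): 1−A = 4σT_eq⁴/S.
1−A = 4 × 5.67×10⁻⁸ × (111)⁴ / 59.2 = 0.581.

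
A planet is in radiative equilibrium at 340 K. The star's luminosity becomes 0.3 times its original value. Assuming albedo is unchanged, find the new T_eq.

T_eq ≈ 252 K

T_eq ∝ L^(1/4) · d^(−1/2).
T′ = 340 × 0.3^(1/4) = 252 K.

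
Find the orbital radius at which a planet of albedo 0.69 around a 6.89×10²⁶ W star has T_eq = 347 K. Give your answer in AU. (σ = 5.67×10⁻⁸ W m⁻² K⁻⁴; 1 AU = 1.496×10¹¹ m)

From T_eq⁴ = L(1−A)/(16πσd²): d = √[L(1−A)/(16πσT_eq⁴)].
d = √[6.89×10²⁶ × 0.31 / (16π × 5.67×10⁻⁸ × (347)⁴)] = 7.19×10¹⁰ m = 0.481 AU.

d ≈ 0.481 AU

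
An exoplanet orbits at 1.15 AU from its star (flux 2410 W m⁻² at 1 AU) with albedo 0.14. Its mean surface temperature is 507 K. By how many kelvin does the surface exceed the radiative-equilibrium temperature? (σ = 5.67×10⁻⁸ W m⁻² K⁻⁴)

S = 2410/1.15² = 1822 W m⁻².
T_eq = [S(1−A)/(4σ)]^(1/4) = [1822×0.86/(4×5.67×10⁻⁸)]^(1/4) = 288.3 K.
ΔT = T_surf − T_eq = 507 − 288.3.

ΔT ≈ 218.7 K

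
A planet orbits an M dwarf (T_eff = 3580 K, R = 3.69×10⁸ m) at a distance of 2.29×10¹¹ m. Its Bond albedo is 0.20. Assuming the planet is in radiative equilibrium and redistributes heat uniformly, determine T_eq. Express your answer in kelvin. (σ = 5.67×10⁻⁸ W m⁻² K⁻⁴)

T_eq ≈ 96.1 K

L = 4πR_⋆²σT_⋆⁴ = 4π(3.69×10⁸)² × 5.67×10⁻⁸ × (3580)⁴ = 1.59×10²⁵ W.
S = L/(4πd²) = 24.2 W m⁻².
Energy balance: absorbed = emitted ⇒ πR²·S(1−A) = 4πR²·σT_eq⁴, so T_eq⁴ = S(1−A)/(4σ).
T_eq = [24.2 × 0.80 / (4 × 5.67×10⁻⁸)]^(1/4) = (8.53×10⁷)^(1/4) = 96.1 K.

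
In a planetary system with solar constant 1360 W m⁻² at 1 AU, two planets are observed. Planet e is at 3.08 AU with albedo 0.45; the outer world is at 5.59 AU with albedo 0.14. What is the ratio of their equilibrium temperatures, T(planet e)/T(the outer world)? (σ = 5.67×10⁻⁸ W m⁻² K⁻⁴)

T_eq = [S₀(1−A)/(4σd²)]^(1/4), so T ∝ (1−A)^(1/4) / √d.
T₁ = [1360×0.55/(4×5.67×10⁻⁸×3.08²)]^(1/4) = 136.55 K.
T₂ = [1360×0.86/(4×5.67×10⁻⁸×5.59²)]^(1/4) = 113.34 K.

T₁/T₂ ≈ 1.205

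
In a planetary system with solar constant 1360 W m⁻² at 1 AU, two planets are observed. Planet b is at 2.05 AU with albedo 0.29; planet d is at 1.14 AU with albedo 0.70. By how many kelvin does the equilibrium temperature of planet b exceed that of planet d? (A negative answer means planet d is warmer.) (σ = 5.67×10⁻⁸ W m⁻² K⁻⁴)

T_eq = [S₀(1−A)/(4σd²)]^(1/4), so T ∝ (1−A)^(1/4) / √d.
T₁ = [1360×0.71/(4×5.67×10⁻⁸×2.05²)]^(1/4) = 178.41 K.
T₂ = [1360×0.30/(4×5.67×10⁻⁸×1.14²)]^(1/4) = 192.89 K.

ΔT ≈ -14.5 K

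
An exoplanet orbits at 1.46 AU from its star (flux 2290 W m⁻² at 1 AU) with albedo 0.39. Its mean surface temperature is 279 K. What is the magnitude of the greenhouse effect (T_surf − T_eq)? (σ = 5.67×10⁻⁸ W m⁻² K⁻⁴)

S = 2290/1.46² = 1074 W m⁻².
T_eq = [S(1−A)/(4σ)]^(1/4) = [1074×0.61/(4×5.67×10⁻⁸)]^(1/4) = 231.8 K.
ΔT = T_surf − T_eq = 279 − 231.8.

ΔT ≈ 47.2 K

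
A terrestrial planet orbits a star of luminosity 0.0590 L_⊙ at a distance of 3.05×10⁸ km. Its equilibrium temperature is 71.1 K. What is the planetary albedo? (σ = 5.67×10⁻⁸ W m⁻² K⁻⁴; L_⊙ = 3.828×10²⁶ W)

d = 3.05×10⁸ km = 3.05×10¹¹ m.
L = 0.0590 × 3.828×10²⁶ = 2.26×10²⁵ W.
Flux: S = L/(4πd²) = 2.26×10²⁵/(4π×(3.05×10¹¹)²) = 19.3 W m⁻².
From T_eq⁴ = S(1−A)/(4σ): 1−A = 4σT_eq⁴/S.
1−A = 4 × 5.67×10⁻⁸ × (71.1)⁴ / 19.3 = 0.300.

A ≈ 0.70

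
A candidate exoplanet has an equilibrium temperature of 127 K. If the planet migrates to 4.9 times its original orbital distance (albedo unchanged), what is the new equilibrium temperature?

T_eq ≈ 57.4 K

T_eq ∝ L^(1/4) · d^(−1/2).
T′ = 127 / 4.9^(1/2) = 57.4 K.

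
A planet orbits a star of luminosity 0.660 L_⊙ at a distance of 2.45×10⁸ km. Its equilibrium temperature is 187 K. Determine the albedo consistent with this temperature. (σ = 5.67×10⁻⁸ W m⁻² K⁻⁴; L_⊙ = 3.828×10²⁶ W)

A ≈ 0.17

d = 2.45×10⁸ km = 2.45×10¹¹ m.
L = 0.660 × 3.828×10²⁶ = 2.53×10²⁶ W.
Flux: S = L/(4πd²) = 2.53×10²⁶/(4π×(2.45×10¹¹)²) = 335 W m⁻².
From T_eq⁴ = S(1−A)/(4σ): 1−A = 4σT_eq⁴/S.
1−A = 4 × 5.67×10⁻⁸ × (187)⁴ / 335 = 0.828.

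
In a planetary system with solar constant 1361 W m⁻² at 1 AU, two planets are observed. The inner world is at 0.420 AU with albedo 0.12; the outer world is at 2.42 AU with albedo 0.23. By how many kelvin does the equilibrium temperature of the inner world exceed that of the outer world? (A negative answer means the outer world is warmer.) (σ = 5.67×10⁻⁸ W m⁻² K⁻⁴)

ΔT ≈ 248.4 K

T_eq = [S₀(1−A)/(4σd²)]^(1/4), so T ∝ (1−A)^(1/4) / √d.
T₁ = [1361×0.88/(4×5.67×10⁻⁸×0.420²)]^(1/4) = 415.96 K.
T₂ = [1361×0.77/(4×5.67×10⁻⁸×2.42²)]^(1/4) = 167.60 K.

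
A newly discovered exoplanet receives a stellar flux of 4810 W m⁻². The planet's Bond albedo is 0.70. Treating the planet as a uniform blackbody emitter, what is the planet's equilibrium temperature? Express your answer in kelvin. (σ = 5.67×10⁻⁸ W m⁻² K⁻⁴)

Energy balance: absorbed = emitted ⇒ πR²·S(1−A) = 4πR²·σT_eq⁴, so T_eq⁴ = S(1−A)/(4σ).
T_eq = [4810 × 0.30 / (4 × 5.67×10⁻⁸)]^(1/4) = (6.36×10⁹)^(1/4) = 282 K.

T_eq ≈ 282 K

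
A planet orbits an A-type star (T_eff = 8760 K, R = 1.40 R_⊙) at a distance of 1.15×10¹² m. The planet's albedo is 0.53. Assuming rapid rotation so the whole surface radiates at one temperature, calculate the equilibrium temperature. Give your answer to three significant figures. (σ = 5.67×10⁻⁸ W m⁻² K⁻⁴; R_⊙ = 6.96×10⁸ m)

T_eq ≈ 149 K

R_⋆ = 1.40 × 6.96×10⁸ = 9.74×10⁸ m.
L = 4πR_⋆²σT_⋆⁴ = 4π(9.74×10⁸)² × 5.67×10⁻⁸ × (8760)⁴ = 3.98×10²⁷ W.
S = L/(4πd²) = 240 W m⁻².
Energy balance: absorbed = emitted ⇒ πR²·S(1−A) = 4πR²·σT_eq⁴, so T_eq⁴ = S(1−A)/(4σ).
T_eq = [240 × 0.47 / (4 × 5.67×10⁻⁸)]^(1/4) = (4.97×10⁸)^(1/4) = 149 K.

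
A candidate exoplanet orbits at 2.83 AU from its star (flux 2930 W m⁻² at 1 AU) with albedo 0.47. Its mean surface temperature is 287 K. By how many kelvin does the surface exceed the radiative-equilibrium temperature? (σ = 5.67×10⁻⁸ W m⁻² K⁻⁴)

ΔT ≈ 116.0 K

S = 2930/2.83² = 365.8 W m⁻².
T_eq = [S(1−A)/(4σ)]^(1/4) = [365.8×0.53/(4×5.67×10⁻⁸)]^(1/4) = 171.0 K.
ΔT = T_surf − T_eq = 287 − 171.0.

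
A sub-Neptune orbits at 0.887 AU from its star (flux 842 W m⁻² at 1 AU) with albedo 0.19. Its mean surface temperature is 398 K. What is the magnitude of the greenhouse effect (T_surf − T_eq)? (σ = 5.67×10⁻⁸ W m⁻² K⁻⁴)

ΔT ≈ 149.4 K

S = 842/0.887² = 1070 W m⁻².
T_eq = [S(1−A)/(4σ)]^(1/4) = [1070×0.81/(4×5.67×10⁻⁸)]^(1/4) = 248.6 K.
ΔT = T_surf − T_eq = 398 − 248.6.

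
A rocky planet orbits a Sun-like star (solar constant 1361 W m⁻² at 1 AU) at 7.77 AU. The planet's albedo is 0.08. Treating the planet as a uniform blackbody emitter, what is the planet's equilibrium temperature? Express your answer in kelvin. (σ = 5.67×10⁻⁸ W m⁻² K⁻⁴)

Flux at 7.77 AU: S = 1361/7.77² = 22.5 W m⁻².
Energy balance: absorbed = emitted ⇒ πR²·S(1−A) = 4πR²·σT_eq⁴, so T_eq⁴ = S(1−A)/(4σ).
T_eq = [22.5 × 0.92 / (4 × 5.67×10⁻⁸)]^(1/4) = (9.14×10⁷)^(1/4) = 97.8 K.

T_eq ≈ 97.8 K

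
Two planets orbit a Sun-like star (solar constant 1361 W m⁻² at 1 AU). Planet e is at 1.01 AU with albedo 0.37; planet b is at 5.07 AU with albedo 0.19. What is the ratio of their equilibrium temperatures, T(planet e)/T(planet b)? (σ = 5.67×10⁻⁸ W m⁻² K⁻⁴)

T_eq = [S₀(1−A)/(4σd²)]^(1/4), so T ∝ (1−A)^(1/4) / √d.
T₁ = [1361×0.63/(4×5.67×10⁻⁸×1.01²)]^(1/4) = 246.73 K.
T₂ = [1361×0.81/(4×5.67×10⁻⁸×5.07²)]^(1/4) = 117.27 K.

T₁/T₂ ≈ 2.104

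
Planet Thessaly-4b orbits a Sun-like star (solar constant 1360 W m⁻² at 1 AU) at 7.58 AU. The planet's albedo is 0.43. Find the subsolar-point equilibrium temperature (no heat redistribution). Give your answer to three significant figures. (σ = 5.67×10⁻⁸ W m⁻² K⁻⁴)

Flux at 7.58 AU: S = 1360/7.58² = 23.7 W m⁻².
At the subsolar point the surface absorbs S(1−A) and emits σT⁴ per unit area — no factor of 4, since only the local patch is in balance.
T = [23.7 × 0.57 / 5.67×10⁻⁸]^(1/4) = (2.38×10⁸)^(1/4) = 124 K.

T_ss ≈ 124 K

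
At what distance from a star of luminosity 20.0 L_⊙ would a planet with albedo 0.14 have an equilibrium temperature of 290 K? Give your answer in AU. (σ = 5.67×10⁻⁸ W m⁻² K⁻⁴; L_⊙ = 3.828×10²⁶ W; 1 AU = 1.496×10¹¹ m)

d ≈ 3.82 AU

L = 20.0 × 3.828×10²⁶ = 7.66×10²⁷ W.
From T_eq⁴ = L(1−A)/(16πσd²): d = √[L(1−A)/(16πσT_eq⁴)].
d = √[7.66×10²⁷ × 0.86 / (16π × 5.67×10⁻⁸ × (290)⁴)] = 5.72×10¹¹ m = 3.82 AU.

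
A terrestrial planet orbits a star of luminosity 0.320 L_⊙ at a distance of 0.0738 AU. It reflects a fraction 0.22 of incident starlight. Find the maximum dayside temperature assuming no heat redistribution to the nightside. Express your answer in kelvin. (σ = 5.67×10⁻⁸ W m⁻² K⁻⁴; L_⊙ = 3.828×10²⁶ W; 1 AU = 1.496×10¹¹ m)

T_ss ≈ 1020 K

d = 0.0738 AU = 1.10×10¹⁰ m.
L = 0.320 × 3.828×10²⁶ = 1.22×10²⁶ W.
Flux: S = L/(4πd²) = 1.22×10²⁶/(4π×(1.10×10¹⁰)²) = 8.00×10⁴ W m⁻².
With no redistribution each surface element balances locally: S(1−A) = σT⁴.
T = [8.00×10⁴ × 0.78 / 5.67×10⁻⁸]^(1/4) = (1.10×10¹²)^(1/4) = 1020 K.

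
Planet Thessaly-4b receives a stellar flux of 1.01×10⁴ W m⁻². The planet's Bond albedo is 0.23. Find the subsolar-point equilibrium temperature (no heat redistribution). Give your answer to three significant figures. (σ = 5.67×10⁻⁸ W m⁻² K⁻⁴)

T_ss ≈ 609 K

At the subsolar point the surface absorbs S(1−A) and emits σT⁴ per unit area — no factor of 4, since only the local patch is in balance.
T = [1.01×10⁴ × 0.77 / 5.67×10⁻⁸]^(1/4) = (1.37×10¹¹)^(1/4) = 609 K.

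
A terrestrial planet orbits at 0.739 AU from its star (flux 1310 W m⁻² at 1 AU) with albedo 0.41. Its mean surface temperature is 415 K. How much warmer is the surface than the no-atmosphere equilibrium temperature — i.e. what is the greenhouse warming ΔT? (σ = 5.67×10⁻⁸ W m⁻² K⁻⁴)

ΔT ≈ 133.9 K

S = 1310/0.739² = 2399 W m⁻².
T_eq = [S(1−A)/(4σ)]^(1/4) = [2399×0.59/(4×5.67×10⁻⁸)]^(1/4) = 281.1 K.
ΔT = T_surf − T_eq = 415 − 281.1.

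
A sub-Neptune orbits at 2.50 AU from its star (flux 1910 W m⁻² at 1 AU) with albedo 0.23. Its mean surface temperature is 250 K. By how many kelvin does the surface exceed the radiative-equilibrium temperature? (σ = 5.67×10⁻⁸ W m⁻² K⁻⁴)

ΔT ≈ 70.5 K

S = 1910/2.50² = 305.6 W m⁻².
T_eq = [S(1−A)/(4σ)]^(1/4) = [305.6×0.77/(4×5.67×10⁻⁸)]^(1/4) = 179.5 K.
ΔT = T_surf − T_eq = 250 − 179.5.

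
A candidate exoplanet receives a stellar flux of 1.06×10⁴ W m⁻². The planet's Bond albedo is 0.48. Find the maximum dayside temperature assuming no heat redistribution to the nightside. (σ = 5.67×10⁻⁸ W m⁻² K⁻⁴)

With no redistribution each surface element balances locally: S(1−A) = σT⁴.
T = [1.06×10⁴ × 0.52 / 5.67×10⁻⁸]^(1/4) = (9.72×10¹⁰)^(1/4) = 558 K.

T_ss ≈ 558 K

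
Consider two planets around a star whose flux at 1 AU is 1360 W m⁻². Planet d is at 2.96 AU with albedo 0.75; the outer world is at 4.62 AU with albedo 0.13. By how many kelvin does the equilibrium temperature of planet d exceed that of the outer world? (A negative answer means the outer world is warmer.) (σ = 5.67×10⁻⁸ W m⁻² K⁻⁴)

T_eq = [S₀(1−A)/(4σd²)]^(1/4), so T ∝ (1−A)^(1/4) / √d.
T₁ = [1360×0.25/(4×5.67×10⁻⁸×2.96²)]^(1/4) = 114.37 K.
T₂ = [1360×0.87/(4×5.67×10⁻⁸×4.62²)]^(1/4) = 125.04 K.

ΔT ≈ -10.7 K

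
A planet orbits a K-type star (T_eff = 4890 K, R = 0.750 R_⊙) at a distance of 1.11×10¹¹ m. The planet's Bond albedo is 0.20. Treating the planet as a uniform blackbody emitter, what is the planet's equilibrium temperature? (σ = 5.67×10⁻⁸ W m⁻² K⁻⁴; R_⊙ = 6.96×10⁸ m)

T_eq ≈ 224 K

R_⋆ = 0.750 × 6.96×10⁸ = 5.22×10⁸ m.
L = 4πR_⋆²σT_⋆⁴ = 4π(5.22×10⁸)² × 5.67×10⁻⁸ × (4890)⁴ = 1.11×10²⁶ W.
S = L/(4πd²) = 717 W m⁻².
Energy balance: absorbed = emitted ⇒ πR²·S(1−A) = 4πR²·σT_eq⁴, so T_eq⁴ = S(1−A)/(4σ).
T_eq = [717 × 0.80 / (4 × 5.67×10⁻⁸)]^(1/4) = (2.53×10⁹)^(1/4) = 224 K.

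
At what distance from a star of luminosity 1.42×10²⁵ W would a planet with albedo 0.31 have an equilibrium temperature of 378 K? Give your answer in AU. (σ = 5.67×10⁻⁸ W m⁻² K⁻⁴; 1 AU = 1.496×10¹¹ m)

d ≈ 0.0867 AU

From T_eq⁴ = L(1−A)/(16πσd²): d = √[L(1−A)/(16πσT_eq⁴)].
d = √[1.42×10²⁵ × 0.69 / (16π × 5.67×10⁻⁸ × (378)⁴)] = 1.30×10¹⁰ m = 0.0867 AU.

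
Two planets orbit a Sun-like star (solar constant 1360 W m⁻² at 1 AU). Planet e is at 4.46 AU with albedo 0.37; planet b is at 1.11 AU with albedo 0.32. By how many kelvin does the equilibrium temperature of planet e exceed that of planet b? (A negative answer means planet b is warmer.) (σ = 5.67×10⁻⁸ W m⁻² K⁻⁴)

T_eq = [S₀(1−A)/(4σd²)]^(1/4), so T ∝ (1−A)^(1/4) / √d.
T₁ = [1360×0.63/(4×5.67×10⁻⁸×4.46²)]^(1/4) = 117.39 K.
T₂ = [1360×0.68/(4×5.67×10⁻⁸×1.11²)]^(1/4) = 239.85 K.

ΔT ≈ -122.5 K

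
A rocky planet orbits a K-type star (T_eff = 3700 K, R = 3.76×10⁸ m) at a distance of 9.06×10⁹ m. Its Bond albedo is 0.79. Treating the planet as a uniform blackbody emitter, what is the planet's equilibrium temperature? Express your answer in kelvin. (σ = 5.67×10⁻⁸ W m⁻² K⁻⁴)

T_eq ≈ 361 K

L = 4πR_⋆²σT_⋆⁴ = 4π(3.76×10⁸)² × 5.67×10⁻⁸ × (3700)⁴ = 1.89×10²⁵ W.
S = L/(4πd²) = 1.83×10⁴ W m⁻².
Energy balance: absorbed = emitted ⇒ πR²·S(1−A) = 4πR²·σT_eq⁴, so T_eq⁴ = S(1−A)/(4σ).
T_eq = [1.83×10⁴ × 0.21 / (4 × 5.67×10⁻⁸)]^(1/4) = (1.69×10¹⁰)^(1/4) = 361 K.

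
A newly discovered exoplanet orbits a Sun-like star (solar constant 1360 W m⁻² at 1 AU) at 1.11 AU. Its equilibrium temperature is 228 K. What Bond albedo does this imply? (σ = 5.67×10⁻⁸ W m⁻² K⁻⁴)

A ≈ 0.44

Flux at 1.11 AU: S = 1360/1.11² = 1100 W m⁻².
From T_eq⁴ = S(1−A)/(4σ): 1−A = 4σT_eq⁴/S.
1−A = 4 × 5.67×10⁻⁸ × (228)⁴ / 1100 = 0.555.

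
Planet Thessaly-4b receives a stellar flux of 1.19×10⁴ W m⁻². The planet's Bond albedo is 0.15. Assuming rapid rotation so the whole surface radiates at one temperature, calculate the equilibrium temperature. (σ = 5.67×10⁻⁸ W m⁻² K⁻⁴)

T_eq ≈ 460 K

Energy balance: absorbed = emitted ⇒ πR²·S(1−A) = 4πR²·σT_eq⁴, so T_eq⁴ = S(1−A)/(4σ).
T_eq = [1.19×10⁴ × 0.85 / (4 × 5.67×10⁻⁸)]^(1/4) = (4.46×10¹⁰)^(1/4) = 460 K.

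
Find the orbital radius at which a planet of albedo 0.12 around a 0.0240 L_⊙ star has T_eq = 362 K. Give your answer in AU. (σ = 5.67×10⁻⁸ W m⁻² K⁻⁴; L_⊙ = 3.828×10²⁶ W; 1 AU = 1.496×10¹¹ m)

d ≈ 0.0859 AU

L = 0.0240 × 3.828×10²⁶ = 9.19×10²⁴ W.
From T_eq⁴ = L(1−A)/(16πσd²): d = √[L(1−A)/(16πσT_eq⁴)].
d = √[9.19×10²⁴ × 0.88 / (16π × 5.67×10⁻⁸ × (362)⁴)] = 1.29×10¹⁰ m = 0.0859 AU.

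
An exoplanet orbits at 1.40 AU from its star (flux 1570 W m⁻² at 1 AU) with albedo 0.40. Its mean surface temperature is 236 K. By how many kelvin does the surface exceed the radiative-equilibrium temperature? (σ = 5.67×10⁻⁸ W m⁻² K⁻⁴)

S = 1570/1.40² = 801.0 W m⁻².
T_eq = [S(1−A)/(4σ)]^(1/4) = [801.0×0.60/(4×5.67×10⁻⁸)]^(1/4) = 214.6 K.
ΔT = T_surf − T_eq = 236 − 214.6.

ΔT ≈ 21.4 K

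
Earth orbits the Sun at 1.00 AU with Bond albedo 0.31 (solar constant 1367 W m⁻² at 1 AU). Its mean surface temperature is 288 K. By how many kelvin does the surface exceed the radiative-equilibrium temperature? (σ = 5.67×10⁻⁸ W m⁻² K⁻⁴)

ΔT ≈ 34.1 K

S = 1367/1.00² = 1367 W m⁻².
T_eq = [S(1−A)/(4σ)]^(1/4) = [1367×0.69/(4×5.67×10⁻⁸)]^(1/4) = 253.9 K.
ΔT = T_surf − T_eq = 288 − 253.9.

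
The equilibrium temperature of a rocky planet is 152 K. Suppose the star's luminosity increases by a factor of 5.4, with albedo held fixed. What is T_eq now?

T_eq ≈ 232 K

T_eq ∝ L^(1/4) · d^(−1/2).
T′ = 152 × 5.4^(1/4) = 232 K.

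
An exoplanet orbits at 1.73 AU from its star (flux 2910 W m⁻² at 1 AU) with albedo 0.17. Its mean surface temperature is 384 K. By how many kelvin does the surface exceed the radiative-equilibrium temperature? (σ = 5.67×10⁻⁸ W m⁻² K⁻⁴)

ΔT ≈ 139.8 K

S = 2910/1.73² = 972.3 W m⁻².
T_eq = [S(1−A)/(4σ)]^(1/4) = [972.3×0.83/(4×5.67×10⁻⁸)]^(1/4) = 244.2 K.
ΔT = T_surf − T_eq = 384 − 244.2.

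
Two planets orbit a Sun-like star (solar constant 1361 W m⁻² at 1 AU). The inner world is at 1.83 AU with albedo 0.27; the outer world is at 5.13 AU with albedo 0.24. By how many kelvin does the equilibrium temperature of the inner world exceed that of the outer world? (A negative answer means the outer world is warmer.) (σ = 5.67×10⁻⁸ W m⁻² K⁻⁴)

ΔT ≈ 75.4 K

T_eq = [S₀(1−A)/(4σd²)]^(1/4), so T ∝ (1−A)^(1/4) / √d.
T₁ = [1361×0.73/(4×5.67×10⁻⁸×1.83²)]^(1/4) = 190.18 K.
T₂ = [1361×0.76/(4×5.67×10⁻⁸×5.13²)]^(1/4) = 114.74 K.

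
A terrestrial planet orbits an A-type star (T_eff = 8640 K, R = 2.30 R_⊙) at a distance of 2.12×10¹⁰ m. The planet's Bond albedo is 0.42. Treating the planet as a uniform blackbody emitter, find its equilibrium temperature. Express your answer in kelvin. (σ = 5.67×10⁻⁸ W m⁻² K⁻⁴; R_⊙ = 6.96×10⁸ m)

R_⋆ = 2.30 × 6.96×10⁸ = 1.60×10⁹ m.
L = 4πR_⋆²σT_⋆⁴ = 4π(1.60×10⁹)² × 5.67×10⁻⁸ × (8640)⁴ = 1.02×10²⁸ W.
S = L/(4πd²) = 1.80×10⁶ W m⁻².
Energy balance: absorbed = emitted ⇒ πR²·S(1−A) = 4πR²·σT_eq⁴, so T_eq⁴ = S(1−A)/(4σ).
T_eq = [1.80×10⁶ × 0.58 / (4 × 5.67×10⁻⁸)]^(1/4) = (4.61×10¹²)^(1/4) = 1470 K.

T_eq ≈ 1470 K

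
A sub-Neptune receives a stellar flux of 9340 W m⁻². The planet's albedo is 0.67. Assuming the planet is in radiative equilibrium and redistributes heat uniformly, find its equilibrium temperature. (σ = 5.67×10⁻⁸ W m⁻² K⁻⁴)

Energy balance: absorbed = emitted ⇒ πR²·S(1−A) = 4πR²·σT_eq⁴, so T_eq⁴ = S(1−A)/(4σ).
T_eq = [9340 × 0.33 / (4 × 5.67×10⁻⁸)]^(1/4) = (1.36×10¹⁰)^(1/4) = 341 K.

T_eq ≈ 341 K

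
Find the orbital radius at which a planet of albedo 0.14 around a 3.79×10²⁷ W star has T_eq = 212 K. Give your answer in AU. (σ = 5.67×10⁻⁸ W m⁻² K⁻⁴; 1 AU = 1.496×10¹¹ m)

d ≈ 5.03 AU

From T_eq⁴ = L(1−A)/(16πσd²): d = √[L(1−A)/(16πσT_eq⁴)].
d = √[3.79×10²⁷ × 0.86 / (16π × 5.67×10⁻⁸ × (212)⁴)] = 7.52×10¹¹ m = 5.03 AU.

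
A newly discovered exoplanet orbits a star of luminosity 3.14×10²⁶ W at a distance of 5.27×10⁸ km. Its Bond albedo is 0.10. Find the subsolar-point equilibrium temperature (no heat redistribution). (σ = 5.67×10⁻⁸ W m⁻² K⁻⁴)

d = 5.27×10⁸ km = 5.27×10¹¹ m.
Flux: S = L/(4πd²) = 3.14×10²⁶/(4π×(5.27×10¹¹)²) = 90.0 W m⁻².
At the subsolar point the surface absorbs S(1−A) and emits σT⁴ per unit area — no factor of 4, since only the local patch is in balance.
T = [90.0 × 0.90 / 5.67×10⁻⁸]^(1/4) = (1.43×10⁹)^(1/4) = 194 K.

T_ss ≈ 194 K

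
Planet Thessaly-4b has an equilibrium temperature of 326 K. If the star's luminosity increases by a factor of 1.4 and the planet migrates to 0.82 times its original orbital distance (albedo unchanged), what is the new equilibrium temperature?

T_eq ≈ 392 K

T_eq ∝ L^(1/4) · d^(−1/2).
T′ = 326 × 1.4^(1/4) / 0.82^(1/2) = 392 K.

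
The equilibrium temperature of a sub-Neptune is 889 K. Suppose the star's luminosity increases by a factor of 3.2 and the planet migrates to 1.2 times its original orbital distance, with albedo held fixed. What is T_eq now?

T_eq ∝ L^(1/4) · d^(−1/2).
T′ = 889 × 3.2^(1/4) / 1.2^(1/2) = 1090 K.

T_eq ≈ 1090 K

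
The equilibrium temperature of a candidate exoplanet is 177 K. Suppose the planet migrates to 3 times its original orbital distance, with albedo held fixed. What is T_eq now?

T_eq ∝ L^(1/4) · d^(−1/2).
T′ = 177 / 3^(1/2) = 102 K.

T_eq ≈ 102 K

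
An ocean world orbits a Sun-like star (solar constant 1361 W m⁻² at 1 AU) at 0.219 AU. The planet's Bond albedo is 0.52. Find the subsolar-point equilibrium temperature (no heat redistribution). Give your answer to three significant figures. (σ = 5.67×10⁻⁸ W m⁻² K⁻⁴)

T_ss ≈ 700 K

Flux at 0.219 AU: S = 1361/0.219² = 2.84×10⁴ W m⁻².
At the subsolar point the surface absorbs S(1−A) and emits σT⁴ per unit area — no factor of 4, since only the local patch is in balance.
T = [2.84×10⁴ × 0.48 / 5.67×10⁻⁸]^(1/4) = (2.40×10¹¹)^(1/4) = 700 K.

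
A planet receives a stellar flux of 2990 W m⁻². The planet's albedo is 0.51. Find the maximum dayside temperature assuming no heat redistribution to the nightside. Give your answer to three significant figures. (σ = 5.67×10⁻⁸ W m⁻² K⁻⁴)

With no redistribution each surface element balances locally: S(1−A) = σT⁴.
T = [2990 × 0.49 / 5.67×10⁻⁸]^(1/4) = (2.58×10¹⁰)^(1/4) = 401 K.

T_ss ≈ 401 K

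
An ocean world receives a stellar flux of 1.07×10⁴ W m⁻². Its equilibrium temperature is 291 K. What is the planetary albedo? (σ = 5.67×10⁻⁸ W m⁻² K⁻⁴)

A ≈ 0.85

From T_eq⁴ = S(1−A)/(4σ): 1−A = 4σT_eq⁴/S.
1−A = 4 × 5.67×10⁻⁸ × (291)⁴ / 1.07×10⁴ = 0.152.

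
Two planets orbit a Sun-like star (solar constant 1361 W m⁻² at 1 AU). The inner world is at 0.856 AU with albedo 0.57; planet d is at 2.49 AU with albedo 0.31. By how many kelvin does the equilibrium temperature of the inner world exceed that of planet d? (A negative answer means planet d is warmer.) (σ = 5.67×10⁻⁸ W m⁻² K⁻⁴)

ΔT ≈ 82.8 K

T_eq = [S₀(1−A)/(4σd²)]^(1/4), so T ∝ (1−A)^(1/4) / √d.
T₁ = [1361×0.43/(4×5.67×10⁻⁸×0.856²)]^(1/4) = 243.60 K.
T₂ = [1361×0.69/(4×5.67×10⁻⁸×2.49²)]^(1/4) = 160.76 K.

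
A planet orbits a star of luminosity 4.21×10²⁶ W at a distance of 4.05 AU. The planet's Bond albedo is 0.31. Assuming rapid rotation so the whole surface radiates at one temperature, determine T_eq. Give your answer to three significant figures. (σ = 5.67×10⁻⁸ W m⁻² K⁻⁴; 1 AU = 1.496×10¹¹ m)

d = 4.05 AU = 6.06×10¹¹ m.
Flux: S = L/(4πd²) = 4.21×10²⁶/(4π×(6.06×10¹¹)²) = 91.3 W m⁻².
Energy balance: absorbed = emitted ⇒ πR²·S(1−A) = 4πR²·σT_eq⁴, so T_eq⁴ = S(1−A)/(4σ).
T_eq = [91.3 × 0.69 / (4 × 5.67×10⁻⁸)]^(1/4) = (2.78×10⁸)^(1/4) = 129 K.

T_eq ≈ 129 K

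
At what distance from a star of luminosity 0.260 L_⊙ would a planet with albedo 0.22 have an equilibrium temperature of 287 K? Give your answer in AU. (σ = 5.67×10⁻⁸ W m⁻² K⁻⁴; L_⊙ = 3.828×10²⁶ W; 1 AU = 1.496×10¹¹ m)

L = 0.260 × 3.828×10²⁶ = 9.95×10²⁵ W.
From T_eq⁴ = L(1−A)/(16πσd²): d = √[L(1−A)/(16πσT_eq⁴)].
d = √[9.95×10²⁵ × 0.78 / (16π × 5.67×10⁻⁸ × (287)⁴)] = 6.34×10¹⁰ m = 0.424 AU.

d ≈ 0.424 AU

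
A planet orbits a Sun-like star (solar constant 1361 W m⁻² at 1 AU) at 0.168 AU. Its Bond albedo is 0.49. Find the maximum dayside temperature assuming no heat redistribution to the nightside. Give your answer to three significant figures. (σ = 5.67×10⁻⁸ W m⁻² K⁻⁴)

T_ss ≈ 812 K

Flux at 0.168 AU: S = 1361/0.168² = 4.82×10⁴ W m⁻².
With no redistribution each surface element balances locally: S(1−A) = σT⁴.
T = [4.82×10⁴ × 0.51 / 5.67×10⁻⁸]^(1/4) = (4.34×10¹¹)^(1/4) = 812 K.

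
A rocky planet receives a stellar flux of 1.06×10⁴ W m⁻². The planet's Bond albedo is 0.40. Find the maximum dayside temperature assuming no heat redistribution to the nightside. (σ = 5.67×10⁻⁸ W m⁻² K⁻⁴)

With no redistribution each surface element balances locally: S(1−A) = σT⁴.
T = [1.06×10⁴ × 0.60 / 5.67×10⁻⁸]^(1/4) = (1.12×10¹¹)^(1/4) = 579 K.

T_ss ≈ 579 K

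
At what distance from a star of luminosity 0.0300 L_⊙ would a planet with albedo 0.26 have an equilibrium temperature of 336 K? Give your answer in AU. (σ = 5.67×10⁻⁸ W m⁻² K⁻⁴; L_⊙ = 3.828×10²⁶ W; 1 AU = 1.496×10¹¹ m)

L = 0.0300 × 3.828×10²⁶ = 1.15×10²⁵ W.
From T_eq⁴ = L(1−A)/(16πσd²): d = √[L(1−A)/(16πσT_eq⁴)].
d = √[1.15×10²⁵ × 0.74 / (16π × 5.67×10⁻⁸ × (336)⁴)] = 1.53×10¹⁰ m = 0.102 AU.

d ≈ 0.102 AU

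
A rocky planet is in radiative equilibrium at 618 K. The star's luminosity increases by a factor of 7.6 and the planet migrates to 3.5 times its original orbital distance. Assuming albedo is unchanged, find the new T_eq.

T_eq ∝ L^(1/4) · d^(−1/2).
T′ = 618 × 7.6^(1/4) / 3.5^(1/2) = 548 K.

T_eq ≈ 548 K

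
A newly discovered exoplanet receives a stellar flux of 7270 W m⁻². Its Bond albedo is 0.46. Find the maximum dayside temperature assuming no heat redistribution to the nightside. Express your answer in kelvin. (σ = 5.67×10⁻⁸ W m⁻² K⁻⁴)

T_ss ≈ 513 K

With no redistribution each surface element balances locally: S(1−A) = σT⁴.
T = [7270 × 0.54 / 5.67×10⁻⁸]^(1/4) = (6.92×10¹⁰)^(1/4) = 513 K.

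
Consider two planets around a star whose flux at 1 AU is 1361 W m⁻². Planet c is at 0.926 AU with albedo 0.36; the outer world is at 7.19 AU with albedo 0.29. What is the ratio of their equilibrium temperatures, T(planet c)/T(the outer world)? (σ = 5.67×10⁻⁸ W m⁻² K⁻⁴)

T₁/T₂ ≈ 2.715

T_eq = [S₀(1−A)/(4σd²)]^(1/4), so T ∝ (1−A)^(1/4) / √d.
T₁ = [1361×0.64/(4×5.67×10⁻⁸×0.926²)]^(1/4) = 258.70 K.
T₂ = [1361×0.71/(4×5.67×10⁻⁸×7.19²)]^(1/4) = 95.28 K.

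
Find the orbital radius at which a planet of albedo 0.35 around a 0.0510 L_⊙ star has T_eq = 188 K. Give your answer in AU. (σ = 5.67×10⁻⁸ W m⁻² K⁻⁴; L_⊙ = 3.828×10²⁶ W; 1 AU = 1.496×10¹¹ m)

L = 0.0510 × 3.828×10²⁶ = 1.95×10²⁵ W.
From T_eq⁴ = L(1−A)/(16πσd²): d = √[L(1−A)/(16πσT_eq⁴)].
d = √[1.95×10²⁵ × 0.65 / (16π × 5.67×10⁻⁸ × (188)⁴)] = 5.97×10¹⁰ m = 0.399 AU.

d ≈ 0.399 AU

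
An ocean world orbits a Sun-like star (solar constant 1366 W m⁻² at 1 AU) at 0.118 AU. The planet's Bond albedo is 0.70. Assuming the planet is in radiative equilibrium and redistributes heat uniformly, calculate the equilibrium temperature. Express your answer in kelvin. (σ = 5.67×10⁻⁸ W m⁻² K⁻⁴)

Flux at 0.118 AU: S = 1366/0.118² = 9.81×10⁴ W m⁻².
Energy balance: absorbed = emitted ⇒ πR²·S(1−A) = 4πR²·σT_eq⁴, so T_eq⁴ = S(1−A)/(4σ).
T_eq = [9.81×10⁴ × 0.30 / (4 × 5.67×10⁻⁸)]^(1/4) = (1.30×10¹¹)^(1/4) = 600 K.

T_eq ≈ 600 K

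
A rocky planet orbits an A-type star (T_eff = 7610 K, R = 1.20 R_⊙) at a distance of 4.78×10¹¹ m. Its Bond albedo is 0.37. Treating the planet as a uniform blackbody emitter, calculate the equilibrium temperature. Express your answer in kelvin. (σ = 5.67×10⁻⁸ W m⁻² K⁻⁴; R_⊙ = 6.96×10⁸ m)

R_⋆ = 1.20 × 6.96×10⁸ = 8.35×10⁸ m.
L = 4πR_⋆²σT_⋆⁴ = 4π(8.35×10⁸)² × 5.67×10⁻⁸ × (7610)⁴ = 1.67×10²⁷ W.
S = L/(4πd²) = 581 W m⁻².
Energy balance: absorbed = emitted ⇒ πR²·S(1−A) = 4πR²·σT_eq⁴, so T_eq⁴ = S(1−A)/(4σ).
T_eq = [581 × 0.63 / (4 × 5.67×10⁻⁸)]^(1/4) = (1.61×10⁹)^(1/4) = 200 K.

T_eq ≈ 200 K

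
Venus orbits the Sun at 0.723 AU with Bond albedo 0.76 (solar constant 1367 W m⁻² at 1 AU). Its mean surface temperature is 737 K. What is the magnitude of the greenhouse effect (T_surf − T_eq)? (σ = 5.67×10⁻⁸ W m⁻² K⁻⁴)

S = 1367/0.723² = 2615 W m⁻².
T_eq = [S(1−A)/(4σ)]^(1/4) = [2615×0.24/(4×5.67×10⁻⁸)]^(1/4) = 229.4 K.
ΔT = T_surf − T_eq = 737 − 229.4.

ΔT ≈ 507.6 K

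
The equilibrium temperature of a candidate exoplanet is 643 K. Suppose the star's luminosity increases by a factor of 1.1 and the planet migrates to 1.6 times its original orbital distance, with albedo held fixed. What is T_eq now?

T_eq ≈ 521 K

T_eq ∝ L^(1/4) · d^(−1/2).
T′ = 643 × 1.1^(1/4) / 1.6^(1/2) = 521 K.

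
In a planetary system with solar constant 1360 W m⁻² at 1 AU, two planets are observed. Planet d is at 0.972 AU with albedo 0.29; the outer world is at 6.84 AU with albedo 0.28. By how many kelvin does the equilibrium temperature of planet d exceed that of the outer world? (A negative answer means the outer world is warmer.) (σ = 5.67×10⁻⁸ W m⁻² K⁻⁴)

T_eq = [S₀(1−A)/(4σd²)]^(1/4), so T ∝ (1−A)^(1/4) / √d.
T₁ = [1360×0.71/(4×5.67×10⁻⁸×0.972²)]^(1/4) = 259.09 K.
T₂ = [1360×0.72/(4×5.67×10⁻⁸×6.84²)]^(1/4) = 98.01 K.

ΔT ≈ 161.1 K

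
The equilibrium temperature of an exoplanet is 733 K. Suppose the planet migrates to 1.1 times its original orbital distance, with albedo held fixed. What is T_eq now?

T_eq ≈ 699 K

T_eq ∝ L^(1/4) · d^(−1/2).
T′ = 733 / 1.1^(1/2) = 699 K.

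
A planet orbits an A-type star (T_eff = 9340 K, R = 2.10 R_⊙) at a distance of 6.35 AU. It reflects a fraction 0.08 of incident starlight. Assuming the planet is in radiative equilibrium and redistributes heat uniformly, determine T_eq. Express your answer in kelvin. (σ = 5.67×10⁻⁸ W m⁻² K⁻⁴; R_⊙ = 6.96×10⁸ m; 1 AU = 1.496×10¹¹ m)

R_⋆ = 2.10 × 6.96×10⁸ = 1.46×10⁹ m.
d = 6.35 AU = 9.50×10¹¹ m.
L = 4πR_⋆²σT_⋆⁴ = 4π(1.46×10⁹)² × 5.67×10⁻⁸ × (9340)⁴ = 1.16×10²⁸ W.
S = L/(4πd²) = 1020 W m⁻².
Energy balance: absorbed = emitted ⇒ πR²·S(1−A) = 4πR²·σT_eq⁴, so T_eq⁴ = S(1−A)/(4σ).
T_eq = [1020 × 0.92 / (4 × 5.67×10⁻⁸)]^(1/4) = (4.14×10⁹)^(1/4) = 254 K.

T_eq ≈ 254 K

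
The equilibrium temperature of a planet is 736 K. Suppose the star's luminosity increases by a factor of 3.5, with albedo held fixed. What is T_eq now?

T_eq ≈ 1010 K

T_eq ∝ L^(1/4) · d^(−1/2).
T′ = 736 × 3.5^(1/4) = 1010 K.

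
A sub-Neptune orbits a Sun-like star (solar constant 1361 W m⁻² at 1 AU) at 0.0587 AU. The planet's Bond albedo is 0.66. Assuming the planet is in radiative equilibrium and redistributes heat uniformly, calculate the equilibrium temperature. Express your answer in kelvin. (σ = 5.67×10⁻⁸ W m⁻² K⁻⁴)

T_eq ≈ 877 K

Flux at 0.0587 AU: S = 1361/0.0587² = 3.95×10⁵ W m⁻².
Energy balance: absorbed = emitted ⇒ πR²·S(1−A) = 4πR²·σT_eq⁴, so T_eq⁴ = S(1−A)/(4σ).
T_eq = [3.95×10⁵ × 0.34 / (4 × 5.67×10⁻⁸)]^(1/4) = (5.92×10¹¹)^(1/4) = 877 K.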